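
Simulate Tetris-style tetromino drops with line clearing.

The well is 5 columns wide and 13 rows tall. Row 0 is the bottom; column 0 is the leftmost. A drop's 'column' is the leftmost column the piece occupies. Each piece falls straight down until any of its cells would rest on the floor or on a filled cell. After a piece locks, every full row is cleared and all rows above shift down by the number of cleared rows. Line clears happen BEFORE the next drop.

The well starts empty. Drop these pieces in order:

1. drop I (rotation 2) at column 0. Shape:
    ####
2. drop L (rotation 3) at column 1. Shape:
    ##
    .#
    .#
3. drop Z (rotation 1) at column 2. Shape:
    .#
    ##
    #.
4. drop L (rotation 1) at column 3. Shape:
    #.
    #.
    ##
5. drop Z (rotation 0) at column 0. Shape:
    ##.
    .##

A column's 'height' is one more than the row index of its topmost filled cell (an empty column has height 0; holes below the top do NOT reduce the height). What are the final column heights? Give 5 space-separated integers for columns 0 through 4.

Answer: 8 8 7 10 8

Derivation:
Drop 1: I rot2 at col 0 lands with bottom-row=0; cleared 0 line(s) (total 0); column heights now [1 1 1 1 0], max=1
Drop 2: L rot3 at col 1 lands with bottom-row=1; cleared 0 line(s) (total 0); column heights now [1 4 4 1 0], max=4
Drop 3: Z rot1 at col 2 lands with bottom-row=4; cleared 0 line(s) (total 0); column heights now [1 4 6 7 0], max=7
Drop 4: L rot1 at col 3 lands with bottom-row=7; cleared 0 line(s) (total 0); column heights now [1 4 6 10 8], max=10
Drop 5: Z rot0 at col 0 lands with bottom-row=6; cleared 0 line(s) (total 0); column heights now [8 8 7 10 8], max=10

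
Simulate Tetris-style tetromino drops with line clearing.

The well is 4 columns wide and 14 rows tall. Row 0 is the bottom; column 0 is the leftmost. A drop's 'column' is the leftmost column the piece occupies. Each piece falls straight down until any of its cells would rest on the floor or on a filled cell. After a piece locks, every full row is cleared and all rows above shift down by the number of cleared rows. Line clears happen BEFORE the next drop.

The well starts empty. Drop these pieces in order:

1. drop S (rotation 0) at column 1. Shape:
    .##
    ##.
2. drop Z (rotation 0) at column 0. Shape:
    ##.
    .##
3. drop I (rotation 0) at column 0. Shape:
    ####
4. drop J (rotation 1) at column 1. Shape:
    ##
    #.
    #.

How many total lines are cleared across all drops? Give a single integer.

Drop 1: S rot0 at col 1 lands with bottom-row=0; cleared 0 line(s) (total 0); column heights now [0 1 2 2], max=2
Drop 2: Z rot0 at col 0 lands with bottom-row=2; cleared 0 line(s) (total 0); column heights now [4 4 3 2], max=4
Drop 3: I rot0 at col 0 lands with bottom-row=4; cleared 1 line(s) (total 1); column heights now [4 4 3 2], max=4
Drop 4: J rot1 at col 1 lands with bottom-row=4; cleared 0 line(s) (total 1); column heights now [4 7 7 2], max=7

Answer: 1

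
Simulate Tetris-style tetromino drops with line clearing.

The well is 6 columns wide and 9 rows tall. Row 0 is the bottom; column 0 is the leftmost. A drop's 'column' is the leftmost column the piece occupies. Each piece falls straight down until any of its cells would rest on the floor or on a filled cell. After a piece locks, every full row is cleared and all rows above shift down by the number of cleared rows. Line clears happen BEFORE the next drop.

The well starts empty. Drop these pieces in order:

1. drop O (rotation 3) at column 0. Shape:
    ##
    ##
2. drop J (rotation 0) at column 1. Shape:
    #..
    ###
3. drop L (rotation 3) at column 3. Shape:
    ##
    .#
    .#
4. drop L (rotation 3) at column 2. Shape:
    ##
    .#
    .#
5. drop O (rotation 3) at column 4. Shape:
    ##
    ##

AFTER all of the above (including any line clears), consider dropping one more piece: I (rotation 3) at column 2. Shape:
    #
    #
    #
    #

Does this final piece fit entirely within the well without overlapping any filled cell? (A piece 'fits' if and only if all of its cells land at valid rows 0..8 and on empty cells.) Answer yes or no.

Answer: no

Derivation:
Drop 1: O rot3 at col 0 lands with bottom-row=0; cleared 0 line(s) (total 0); column heights now [2 2 0 0 0 0], max=2
Drop 2: J rot0 at col 1 lands with bottom-row=2; cleared 0 line(s) (total 0); column heights now [2 4 3 3 0 0], max=4
Drop 3: L rot3 at col 3 lands with bottom-row=1; cleared 0 line(s) (total 0); column heights now [2 4 3 4 4 0], max=4
Drop 4: L rot3 at col 2 lands with bottom-row=4; cleared 0 line(s) (total 0); column heights now [2 4 7 7 4 0], max=7
Drop 5: O rot3 at col 4 lands with bottom-row=4; cleared 0 line(s) (total 0); column heights now [2 4 7 7 6 6], max=7
Test piece I rot3 at col 2 (width 1): heights before test = [2 4 7 7 6 6]; fits = False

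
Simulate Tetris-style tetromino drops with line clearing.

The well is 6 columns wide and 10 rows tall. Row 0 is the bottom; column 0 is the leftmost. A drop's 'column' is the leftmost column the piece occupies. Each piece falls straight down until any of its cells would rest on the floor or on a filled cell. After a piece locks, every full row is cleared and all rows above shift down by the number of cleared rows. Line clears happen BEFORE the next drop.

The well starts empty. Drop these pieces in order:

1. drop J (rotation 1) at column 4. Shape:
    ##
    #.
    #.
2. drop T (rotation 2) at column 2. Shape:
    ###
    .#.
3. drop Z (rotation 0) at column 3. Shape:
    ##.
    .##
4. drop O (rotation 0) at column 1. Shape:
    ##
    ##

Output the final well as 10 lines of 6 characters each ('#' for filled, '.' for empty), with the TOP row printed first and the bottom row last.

Drop 1: J rot1 at col 4 lands with bottom-row=0; cleared 0 line(s) (total 0); column heights now [0 0 0 0 3 3], max=3
Drop 2: T rot2 at col 2 lands with bottom-row=2; cleared 0 line(s) (total 0); column heights now [0 0 4 4 4 3], max=4
Drop 3: Z rot0 at col 3 lands with bottom-row=4; cleared 0 line(s) (total 0); column heights now [0 0 4 6 6 5], max=6
Drop 4: O rot0 at col 1 lands with bottom-row=4; cleared 0 line(s) (total 0); column heights now [0 6 6 6 6 5], max=6

Answer: ......
......
......
......
.####.
.##.##
..###.
...###
....#.
....#.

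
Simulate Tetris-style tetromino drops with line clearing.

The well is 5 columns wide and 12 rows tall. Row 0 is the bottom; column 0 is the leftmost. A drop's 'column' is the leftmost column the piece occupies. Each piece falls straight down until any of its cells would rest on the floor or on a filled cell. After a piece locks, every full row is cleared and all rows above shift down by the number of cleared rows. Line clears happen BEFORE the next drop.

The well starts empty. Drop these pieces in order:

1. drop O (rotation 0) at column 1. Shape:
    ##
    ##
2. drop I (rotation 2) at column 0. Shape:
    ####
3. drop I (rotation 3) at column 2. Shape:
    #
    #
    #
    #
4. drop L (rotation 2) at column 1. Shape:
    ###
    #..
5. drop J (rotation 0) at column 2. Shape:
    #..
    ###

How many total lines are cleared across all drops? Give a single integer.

Drop 1: O rot0 at col 1 lands with bottom-row=0; cleared 0 line(s) (total 0); column heights now [0 2 2 0 0], max=2
Drop 2: I rot2 at col 0 lands with bottom-row=2; cleared 0 line(s) (total 0); column heights now [3 3 3 3 0], max=3
Drop 3: I rot3 at col 2 lands with bottom-row=3; cleared 0 line(s) (total 0); column heights now [3 3 7 3 0], max=7
Drop 4: L rot2 at col 1 lands with bottom-row=6; cleared 0 line(s) (total 0); column heights now [3 8 8 8 0], max=8
Drop 5: J rot0 at col 2 lands with bottom-row=8; cleared 0 line(s) (total 0); column heights now [3 8 10 9 9], max=10

Answer: 0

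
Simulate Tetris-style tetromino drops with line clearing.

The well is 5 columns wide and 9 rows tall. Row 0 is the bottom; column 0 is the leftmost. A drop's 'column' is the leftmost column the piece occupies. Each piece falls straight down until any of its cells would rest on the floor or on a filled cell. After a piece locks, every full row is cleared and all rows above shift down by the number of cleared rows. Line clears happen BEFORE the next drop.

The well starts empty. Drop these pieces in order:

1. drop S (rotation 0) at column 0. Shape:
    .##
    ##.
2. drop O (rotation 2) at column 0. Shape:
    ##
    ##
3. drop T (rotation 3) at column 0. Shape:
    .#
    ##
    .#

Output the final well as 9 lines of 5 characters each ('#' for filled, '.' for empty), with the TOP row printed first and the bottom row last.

Answer: .....
.....
.#...
##...
.#...
##...
##...
.##..
##...

Derivation:
Drop 1: S rot0 at col 0 lands with bottom-row=0; cleared 0 line(s) (total 0); column heights now [1 2 2 0 0], max=2
Drop 2: O rot2 at col 0 lands with bottom-row=2; cleared 0 line(s) (total 0); column heights now [4 4 2 0 0], max=4
Drop 3: T rot3 at col 0 lands with bottom-row=4; cleared 0 line(s) (total 0); column heights now [6 7 2 0 0], max=7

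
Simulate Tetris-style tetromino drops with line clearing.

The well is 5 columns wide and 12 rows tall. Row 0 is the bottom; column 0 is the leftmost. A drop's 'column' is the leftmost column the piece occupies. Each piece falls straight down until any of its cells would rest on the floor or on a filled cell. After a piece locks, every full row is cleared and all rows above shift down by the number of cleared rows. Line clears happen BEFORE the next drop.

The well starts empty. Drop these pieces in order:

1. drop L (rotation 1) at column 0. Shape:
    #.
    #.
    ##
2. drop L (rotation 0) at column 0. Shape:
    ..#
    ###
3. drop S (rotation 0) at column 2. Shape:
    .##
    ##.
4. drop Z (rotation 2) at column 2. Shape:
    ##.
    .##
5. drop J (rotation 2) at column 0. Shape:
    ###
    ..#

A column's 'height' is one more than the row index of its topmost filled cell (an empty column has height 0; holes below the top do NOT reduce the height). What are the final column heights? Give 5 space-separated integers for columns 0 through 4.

Drop 1: L rot1 at col 0 lands with bottom-row=0; cleared 0 line(s) (total 0); column heights now [3 1 0 0 0], max=3
Drop 2: L rot0 at col 0 lands with bottom-row=3; cleared 0 line(s) (total 0); column heights now [4 4 5 0 0], max=5
Drop 3: S rot0 at col 2 lands with bottom-row=5; cleared 0 line(s) (total 0); column heights now [4 4 6 7 7], max=7
Drop 4: Z rot2 at col 2 lands with bottom-row=7; cleared 0 line(s) (total 0); column heights now [4 4 9 9 8], max=9
Drop 5: J rot2 at col 0 lands with bottom-row=9; cleared 0 line(s) (total 0); column heights now [11 11 11 9 8], max=11

Answer: 11 11 11 9 8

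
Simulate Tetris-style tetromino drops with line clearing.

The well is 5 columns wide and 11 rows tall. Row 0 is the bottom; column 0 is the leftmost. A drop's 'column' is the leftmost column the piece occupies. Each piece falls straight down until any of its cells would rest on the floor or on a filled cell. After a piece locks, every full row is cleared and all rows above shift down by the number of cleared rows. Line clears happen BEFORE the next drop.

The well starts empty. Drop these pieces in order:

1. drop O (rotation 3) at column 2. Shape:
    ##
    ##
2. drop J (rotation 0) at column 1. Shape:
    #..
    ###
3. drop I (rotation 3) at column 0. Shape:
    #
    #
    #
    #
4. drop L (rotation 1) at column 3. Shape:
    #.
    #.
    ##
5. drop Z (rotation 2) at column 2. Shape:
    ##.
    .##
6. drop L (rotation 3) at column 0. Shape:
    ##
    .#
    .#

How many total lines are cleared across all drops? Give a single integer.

Answer: 0

Derivation:
Drop 1: O rot3 at col 2 lands with bottom-row=0; cleared 0 line(s) (total 0); column heights now [0 0 2 2 0], max=2
Drop 2: J rot0 at col 1 lands with bottom-row=2; cleared 0 line(s) (total 0); column heights now [0 4 3 3 0], max=4
Drop 3: I rot3 at col 0 lands with bottom-row=0; cleared 0 line(s) (total 0); column heights now [4 4 3 3 0], max=4
Drop 4: L rot1 at col 3 lands with bottom-row=3; cleared 0 line(s) (total 0); column heights now [4 4 3 6 4], max=6
Drop 5: Z rot2 at col 2 lands with bottom-row=6; cleared 0 line(s) (total 0); column heights now [4 4 8 8 7], max=8
Drop 6: L rot3 at col 0 lands with bottom-row=4; cleared 0 line(s) (total 0); column heights now [7 7 8 8 7], max=8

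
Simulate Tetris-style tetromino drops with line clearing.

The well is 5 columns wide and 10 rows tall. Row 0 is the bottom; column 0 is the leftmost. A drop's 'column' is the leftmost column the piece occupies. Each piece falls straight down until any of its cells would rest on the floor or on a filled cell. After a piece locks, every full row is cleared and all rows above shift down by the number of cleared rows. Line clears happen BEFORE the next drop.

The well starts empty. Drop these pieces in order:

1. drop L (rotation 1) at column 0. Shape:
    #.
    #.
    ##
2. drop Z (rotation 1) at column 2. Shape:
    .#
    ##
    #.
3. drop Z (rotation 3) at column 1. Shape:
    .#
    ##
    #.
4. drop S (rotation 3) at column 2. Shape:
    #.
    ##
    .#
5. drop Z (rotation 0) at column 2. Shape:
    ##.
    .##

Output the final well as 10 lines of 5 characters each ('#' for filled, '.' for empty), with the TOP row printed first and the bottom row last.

Answer: .....
.....
.....
..##.
..###
..##.
..##.
####.
####.
###..

Derivation:
Drop 1: L rot1 at col 0 lands with bottom-row=0; cleared 0 line(s) (total 0); column heights now [3 1 0 0 0], max=3
Drop 2: Z rot1 at col 2 lands with bottom-row=0; cleared 0 line(s) (total 0); column heights now [3 1 2 3 0], max=3
Drop 3: Z rot3 at col 1 lands with bottom-row=1; cleared 0 line(s) (total 0); column heights now [3 3 4 3 0], max=4
Drop 4: S rot3 at col 2 lands with bottom-row=3; cleared 0 line(s) (total 0); column heights now [3 3 6 5 0], max=6
Drop 5: Z rot0 at col 2 lands with bottom-row=5; cleared 0 line(s) (total 0); column heights now [3 3 7 7 6], max=7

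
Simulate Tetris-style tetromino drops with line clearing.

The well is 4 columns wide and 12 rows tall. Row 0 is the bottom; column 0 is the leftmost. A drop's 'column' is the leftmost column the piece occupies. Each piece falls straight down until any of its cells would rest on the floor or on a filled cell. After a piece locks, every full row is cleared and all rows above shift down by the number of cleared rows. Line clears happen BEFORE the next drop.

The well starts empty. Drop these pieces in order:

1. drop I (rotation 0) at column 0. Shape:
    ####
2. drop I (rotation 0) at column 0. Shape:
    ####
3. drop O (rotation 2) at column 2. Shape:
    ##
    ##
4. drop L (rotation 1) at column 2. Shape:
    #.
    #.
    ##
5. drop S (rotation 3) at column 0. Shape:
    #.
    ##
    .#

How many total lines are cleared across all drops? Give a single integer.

Answer: 3

Derivation:
Drop 1: I rot0 at col 0 lands with bottom-row=0; cleared 1 line(s) (total 1); column heights now [0 0 0 0], max=0
Drop 2: I rot0 at col 0 lands with bottom-row=0; cleared 1 line(s) (total 2); column heights now [0 0 0 0], max=0
Drop 3: O rot2 at col 2 lands with bottom-row=0; cleared 0 line(s) (total 2); column heights now [0 0 2 2], max=2
Drop 4: L rot1 at col 2 lands with bottom-row=2; cleared 0 line(s) (total 2); column heights now [0 0 5 3], max=5
Drop 5: S rot3 at col 0 lands with bottom-row=0; cleared 1 line(s) (total 3); column heights now [2 1 4 2], max=4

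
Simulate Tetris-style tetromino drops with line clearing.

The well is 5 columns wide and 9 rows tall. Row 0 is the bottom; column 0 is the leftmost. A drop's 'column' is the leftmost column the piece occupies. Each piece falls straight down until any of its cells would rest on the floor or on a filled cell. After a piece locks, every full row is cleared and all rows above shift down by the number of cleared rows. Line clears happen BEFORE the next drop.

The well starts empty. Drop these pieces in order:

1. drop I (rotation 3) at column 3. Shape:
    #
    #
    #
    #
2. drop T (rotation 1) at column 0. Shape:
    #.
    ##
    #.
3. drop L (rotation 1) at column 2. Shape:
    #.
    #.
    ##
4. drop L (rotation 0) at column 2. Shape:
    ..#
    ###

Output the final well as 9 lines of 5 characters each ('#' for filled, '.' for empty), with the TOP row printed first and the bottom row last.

Answer: ....#
..###
..#..
..#..
..##.
...#.
#..#.
##.#.
#..#.

Derivation:
Drop 1: I rot3 at col 3 lands with bottom-row=0; cleared 0 line(s) (total 0); column heights now [0 0 0 4 0], max=4
Drop 2: T rot1 at col 0 lands with bottom-row=0; cleared 0 line(s) (total 0); column heights now [3 2 0 4 0], max=4
Drop 3: L rot1 at col 2 lands with bottom-row=4; cleared 0 line(s) (total 0); column heights now [3 2 7 5 0], max=7
Drop 4: L rot0 at col 2 lands with bottom-row=7; cleared 0 line(s) (total 0); column heights now [3 2 8 8 9], max=9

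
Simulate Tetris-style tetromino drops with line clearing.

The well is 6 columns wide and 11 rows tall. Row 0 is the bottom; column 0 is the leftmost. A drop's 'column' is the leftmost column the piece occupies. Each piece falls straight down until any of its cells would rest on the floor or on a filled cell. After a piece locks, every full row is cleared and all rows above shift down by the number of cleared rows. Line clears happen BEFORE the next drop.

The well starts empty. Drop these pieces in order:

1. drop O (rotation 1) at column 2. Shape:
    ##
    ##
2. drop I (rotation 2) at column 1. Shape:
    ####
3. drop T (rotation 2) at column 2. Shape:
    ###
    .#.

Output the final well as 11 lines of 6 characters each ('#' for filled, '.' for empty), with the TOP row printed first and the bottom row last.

Drop 1: O rot1 at col 2 lands with bottom-row=0; cleared 0 line(s) (total 0); column heights now [0 0 2 2 0 0], max=2
Drop 2: I rot2 at col 1 lands with bottom-row=2; cleared 0 line(s) (total 0); column heights now [0 3 3 3 3 0], max=3
Drop 3: T rot2 at col 2 lands with bottom-row=3; cleared 0 line(s) (total 0); column heights now [0 3 5 5 5 0], max=5

Answer: ......
......
......
......
......
......
..###.
...#..
.####.
..##..
..##..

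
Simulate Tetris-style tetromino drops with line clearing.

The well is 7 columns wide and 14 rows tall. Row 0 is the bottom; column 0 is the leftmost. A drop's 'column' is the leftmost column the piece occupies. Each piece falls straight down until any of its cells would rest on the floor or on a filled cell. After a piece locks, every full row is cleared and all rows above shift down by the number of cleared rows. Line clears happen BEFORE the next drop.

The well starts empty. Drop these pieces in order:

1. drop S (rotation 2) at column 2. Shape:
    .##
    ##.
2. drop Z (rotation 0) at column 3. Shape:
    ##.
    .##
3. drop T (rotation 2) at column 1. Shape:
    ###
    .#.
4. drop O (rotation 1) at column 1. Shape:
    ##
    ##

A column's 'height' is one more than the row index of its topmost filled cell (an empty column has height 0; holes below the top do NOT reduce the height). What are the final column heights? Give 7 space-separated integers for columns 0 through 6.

Drop 1: S rot2 at col 2 lands with bottom-row=0; cleared 0 line(s) (total 0); column heights now [0 0 1 2 2 0 0], max=2
Drop 2: Z rot0 at col 3 lands with bottom-row=2; cleared 0 line(s) (total 0); column heights now [0 0 1 4 4 3 0], max=4
Drop 3: T rot2 at col 1 lands with bottom-row=3; cleared 0 line(s) (total 0); column heights now [0 5 5 5 4 3 0], max=5
Drop 4: O rot1 at col 1 lands with bottom-row=5; cleared 0 line(s) (total 0); column heights now [0 7 7 5 4 3 0], max=7

Answer: 0 7 7 5 4 3 0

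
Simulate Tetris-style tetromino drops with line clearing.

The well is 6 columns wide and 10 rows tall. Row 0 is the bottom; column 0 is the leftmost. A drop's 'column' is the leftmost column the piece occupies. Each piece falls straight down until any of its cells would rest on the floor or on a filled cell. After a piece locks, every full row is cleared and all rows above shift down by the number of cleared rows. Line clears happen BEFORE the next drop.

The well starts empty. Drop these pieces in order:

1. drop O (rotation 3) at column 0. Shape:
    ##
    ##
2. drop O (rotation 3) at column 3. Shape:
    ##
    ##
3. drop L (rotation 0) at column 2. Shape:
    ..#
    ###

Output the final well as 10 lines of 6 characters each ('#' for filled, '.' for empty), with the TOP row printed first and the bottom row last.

Answer: ......
......
......
......
......
......
....#.
..###.
##.##.
##.##.

Derivation:
Drop 1: O rot3 at col 0 lands with bottom-row=0; cleared 0 line(s) (total 0); column heights now [2 2 0 0 0 0], max=2
Drop 2: O rot3 at col 3 lands with bottom-row=0; cleared 0 line(s) (total 0); column heights now [2 2 0 2 2 0], max=2
Drop 3: L rot0 at col 2 lands with bottom-row=2; cleared 0 line(s) (total 0); column heights now [2 2 3 3 4 0], max=4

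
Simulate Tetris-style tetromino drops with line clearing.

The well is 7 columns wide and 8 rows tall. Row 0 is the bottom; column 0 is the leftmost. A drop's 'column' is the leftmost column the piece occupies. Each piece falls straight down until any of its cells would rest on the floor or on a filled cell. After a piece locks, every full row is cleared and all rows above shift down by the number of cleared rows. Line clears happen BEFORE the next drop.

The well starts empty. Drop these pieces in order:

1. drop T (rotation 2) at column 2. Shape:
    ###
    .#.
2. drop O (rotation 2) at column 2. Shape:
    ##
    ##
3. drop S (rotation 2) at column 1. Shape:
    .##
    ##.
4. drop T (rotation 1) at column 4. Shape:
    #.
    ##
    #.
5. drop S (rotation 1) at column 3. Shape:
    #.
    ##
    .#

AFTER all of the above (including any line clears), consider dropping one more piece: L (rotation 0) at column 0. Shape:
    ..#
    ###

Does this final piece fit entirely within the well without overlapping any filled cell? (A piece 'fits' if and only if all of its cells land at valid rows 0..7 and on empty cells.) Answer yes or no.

Drop 1: T rot2 at col 2 lands with bottom-row=0; cleared 0 line(s) (total 0); column heights now [0 0 2 2 2 0 0], max=2
Drop 2: O rot2 at col 2 lands with bottom-row=2; cleared 0 line(s) (total 0); column heights now [0 0 4 4 2 0 0], max=4
Drop 3: S rot2 at col 1 lands with bottom-row=4; cleared 0 line(s) (total 0); column heights now [0 5 6 6 2 0 0], max=6
Drop 4: T rot1 at col 4 lands with bottom-row=2; cleared 0 line(s) (total 0); column heights now [0 5 6 6 5 4 0], max=6
Drop 5: S rot1 at col 3 lands with bottom-row=5; cleared 0 line(s) (total 0); column heights now [0 5 6 8 7 4 0], max=8
Test piece L rot0 at col 0 (width 3): heights before test = [0 5 6 8 7 4 0]; fits = True

Answer: yes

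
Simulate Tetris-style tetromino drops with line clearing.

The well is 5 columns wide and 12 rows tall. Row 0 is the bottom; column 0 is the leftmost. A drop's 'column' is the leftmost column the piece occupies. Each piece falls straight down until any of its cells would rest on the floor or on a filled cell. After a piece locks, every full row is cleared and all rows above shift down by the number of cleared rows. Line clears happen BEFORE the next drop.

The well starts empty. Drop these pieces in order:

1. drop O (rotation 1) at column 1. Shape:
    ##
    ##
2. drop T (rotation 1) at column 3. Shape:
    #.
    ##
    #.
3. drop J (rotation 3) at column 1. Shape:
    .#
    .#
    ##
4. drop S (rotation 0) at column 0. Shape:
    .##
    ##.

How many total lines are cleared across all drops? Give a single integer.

Drop 1: O rot1 at col 1 lands with bottom-row=0; cleared 0 line(s) (total 0); column heights now [0 2 2 0 0], max=2
Drop 2: T rot1 at col 3 lands with bottom-row=0; cleared 0 line(s) (total 0); column heights now [0 2 2 3 2], max=3
Drop 3: J rot3 at col 1 lands with bottom-row=2; cleared 0 line(s) (total 0); column heights now [0 3 5 3 2], max=5
Drop 4: S rot0 at col 0 lands with bottom-row=4; cleared 0 line(s) (total 0); column heights now [5 6 6 3 2], max=6

Answer: 0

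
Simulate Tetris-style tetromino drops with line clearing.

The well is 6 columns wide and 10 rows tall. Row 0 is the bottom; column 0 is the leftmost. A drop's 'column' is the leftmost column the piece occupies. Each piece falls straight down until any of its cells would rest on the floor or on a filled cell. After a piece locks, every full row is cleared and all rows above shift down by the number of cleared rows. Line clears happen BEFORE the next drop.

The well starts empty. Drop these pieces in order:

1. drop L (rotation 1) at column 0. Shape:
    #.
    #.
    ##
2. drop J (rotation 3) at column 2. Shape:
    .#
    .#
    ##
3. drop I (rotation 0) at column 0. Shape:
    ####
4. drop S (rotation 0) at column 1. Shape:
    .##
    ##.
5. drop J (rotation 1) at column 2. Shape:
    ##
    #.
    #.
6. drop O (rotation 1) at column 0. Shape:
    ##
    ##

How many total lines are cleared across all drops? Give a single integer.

Drop 1: L rot1 at col 0 lands with bottom-row=0; cleared 0 line(s) (total 0); column heights now [3 1 0 0 0 0], max=3
Drop 2: J rot3 at col 2 lands with bottom-row=0; cleared 0 line(s) (total 0); column heights now [3 1 1 3 0 0], max=3
Drop 3: I rot0 at col 0 lands with bottom-row=3; cleared 0 line(s) (total 0); column heights now [4 4 4 4 0 0], max=4
Drop 4: S rot0 at col 1 lands with bottom-row=4; cleared 0 line(s) (total 0); column heights now [4 5 6 6 0 0], max=6
Drop 5: J rot1 at col 2 lands with bottom-row=6; cleared 0 line(s) (total 0); column heights now [4 5 9 9 0 0], max=9
Drop 6: O rot1 at col 0 lands with bottom-row=5; cleared 0 line(s) (total 0); column heights now [7 7 9 9 0 0], max=9

Answer: 0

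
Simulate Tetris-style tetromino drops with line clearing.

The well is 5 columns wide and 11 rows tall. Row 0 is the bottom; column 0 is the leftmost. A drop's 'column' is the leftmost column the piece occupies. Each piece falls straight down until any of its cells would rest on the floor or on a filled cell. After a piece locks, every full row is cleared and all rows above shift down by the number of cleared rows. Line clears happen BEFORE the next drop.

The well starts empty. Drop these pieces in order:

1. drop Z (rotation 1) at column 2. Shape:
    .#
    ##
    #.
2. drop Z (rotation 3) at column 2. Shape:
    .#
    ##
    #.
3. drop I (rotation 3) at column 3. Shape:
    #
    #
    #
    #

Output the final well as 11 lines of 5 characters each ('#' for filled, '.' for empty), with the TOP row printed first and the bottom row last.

Drop 1: Z rot1 at col 2 lands with bottom-row=0; cleared 0 line(s) (total 0); column heights now [0 0 2 3 0], max=3
Drop 2: Z rot3 at col 2 lands with bottom-row=2; cleared 0 line(s) (total 0); column heights now [0 0 4 5 0], max=5
Drop 3: I rot3 at col 3 lands with bottom-row=5; cleared 0 line(s) (total 0); column heights now [0 0 4 9 0], max=9

Answer: .....
.....
...#.
...#.
...#.
...#.
...#.
..##.
..##.
..##.
..#..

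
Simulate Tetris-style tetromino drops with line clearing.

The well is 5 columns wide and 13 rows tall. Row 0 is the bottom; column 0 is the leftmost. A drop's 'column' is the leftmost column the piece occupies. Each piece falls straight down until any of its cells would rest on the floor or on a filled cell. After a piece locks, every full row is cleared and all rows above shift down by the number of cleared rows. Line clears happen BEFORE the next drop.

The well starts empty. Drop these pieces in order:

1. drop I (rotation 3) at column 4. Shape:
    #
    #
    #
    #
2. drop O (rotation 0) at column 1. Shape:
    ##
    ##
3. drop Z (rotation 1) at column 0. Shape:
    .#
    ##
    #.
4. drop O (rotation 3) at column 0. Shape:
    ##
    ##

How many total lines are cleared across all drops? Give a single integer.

Answer: 0

Derivation:
Drop 1: I rot3 at col 4 lands with bottom-row=0; cleared 0 line(s) (total 0); column heights now [0 0 0 0 4], max=4
Drop 2: O rot0 at col 1 lands with bottom-row=0; cleared 0 line(s) (total 0); column heights now [0 2 2 0 4], max=4
Drop 3: Z rot1 at col 0 lands with bottom-row=1; cleared 0 line(s) (total 0); column heights now [3 4 2 0 4], max=4
Drop 4: O rot3 at col 0 lands with bottom-row=4; cleared 0 line(s) (total 0); column heights now [6 6 2 0 4], max=6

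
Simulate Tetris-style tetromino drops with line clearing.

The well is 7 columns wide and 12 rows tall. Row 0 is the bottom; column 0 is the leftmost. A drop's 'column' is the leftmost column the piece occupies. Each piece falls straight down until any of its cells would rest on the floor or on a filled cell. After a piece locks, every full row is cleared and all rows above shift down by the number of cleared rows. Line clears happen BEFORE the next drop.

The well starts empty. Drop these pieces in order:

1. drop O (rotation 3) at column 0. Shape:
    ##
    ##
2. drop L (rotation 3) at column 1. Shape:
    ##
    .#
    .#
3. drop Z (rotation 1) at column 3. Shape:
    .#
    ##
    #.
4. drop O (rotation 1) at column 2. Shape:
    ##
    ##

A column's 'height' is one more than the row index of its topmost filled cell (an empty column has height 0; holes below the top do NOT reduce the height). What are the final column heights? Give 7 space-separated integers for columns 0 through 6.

Answer: 2 3 5 5 3 0 0

Derivation:
Drop 1: O rot3 at col 0 lands with bottom-row=0; cleared 0 line(s) (total 0); column heights now [2 2 0 0 0 0 0], max=2
Drop 2: L rot3 at col 1 lands with bottom-row=0; cleared 0 line(s) (total 0); column heights now [2 3 3 0 0 0 0], max=3
Drop 3: Z rot1 at col 3 lands with bottom-row=0; cleared 0 line(s) (total 0); column heights now [2 3 3 2 3 0 0], max=3
Drop 4: O rot1 at col 2 lands with bottom-row=3; cleared 0 line(s) (total 0); column heights now [2 3 5 5 3 0 0], max=5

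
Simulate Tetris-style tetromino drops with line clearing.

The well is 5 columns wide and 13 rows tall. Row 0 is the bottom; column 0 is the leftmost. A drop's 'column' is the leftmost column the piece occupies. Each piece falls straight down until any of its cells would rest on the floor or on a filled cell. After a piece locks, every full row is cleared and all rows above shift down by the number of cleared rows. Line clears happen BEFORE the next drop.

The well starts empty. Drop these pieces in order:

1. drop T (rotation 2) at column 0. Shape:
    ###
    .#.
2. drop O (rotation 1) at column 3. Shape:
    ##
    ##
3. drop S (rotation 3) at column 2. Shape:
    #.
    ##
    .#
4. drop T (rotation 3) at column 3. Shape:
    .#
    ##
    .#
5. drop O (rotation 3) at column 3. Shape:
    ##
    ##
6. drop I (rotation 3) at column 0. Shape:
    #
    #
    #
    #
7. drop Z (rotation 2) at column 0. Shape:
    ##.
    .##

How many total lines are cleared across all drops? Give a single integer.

Answer: 1

Derivation:
Drop 1: T rot2 at col 0 lands with bottom-row=0; cleared 0 line(s) (total 0); column heights now [2 2 2 0 0], max=2
Drop 2: O rot1 at col 3 lands with bottom-row=0; cleared 1 line(s) (total 1); column heights now [0 1 0 1 1], max=1
Drop 3: S rot3 at col 2 lands with bottom-row=1; cleared 0 line(s) (total 1); column heights now [0 1 4 3 1], max=4
Drop 4: T rot3 at col 3 lands with bottom-row=2; cleared 0 line(s) (total 1); column heights now [0 1 4 4 5], max=5
Drop 5: O rot3 at col 3 lands with bottom-row=5; cleared 0 line(s) (total 1); column heights now [0 1 4 7 7], max=7
Drop 6: I rot3 at col 0 lands with bottom-row=0; cleared 0 line(s) (total 1); column heights now [4 1 4 7 7], max=7
Drop 7: Z rot2 at col 0 lands with bottom-row=4; cleared 0 line(s) (total 1); column heights now [6 6 5 7 7], max=7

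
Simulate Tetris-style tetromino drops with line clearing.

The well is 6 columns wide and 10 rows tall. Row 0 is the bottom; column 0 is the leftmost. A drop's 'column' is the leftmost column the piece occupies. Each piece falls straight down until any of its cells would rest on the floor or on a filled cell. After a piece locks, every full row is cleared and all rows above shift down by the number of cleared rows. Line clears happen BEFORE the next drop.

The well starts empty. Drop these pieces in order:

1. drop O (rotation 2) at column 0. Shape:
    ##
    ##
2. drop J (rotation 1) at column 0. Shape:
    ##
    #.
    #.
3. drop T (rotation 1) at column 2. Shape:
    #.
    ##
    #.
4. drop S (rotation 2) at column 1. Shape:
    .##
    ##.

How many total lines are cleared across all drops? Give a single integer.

Drop 1: O rot2 at col 0 lands with bottom-row=0; cleared 0 line(s) (total 0); column heights now [2 2 0 0 0 0], max=2
Drop 2: J rot1 at col 0 lands with bottom-row=2; cleared 0 line(s) (total 0); column heights now [5 5 0 0 0 0], max=5
Drop 3: T rot1 at col 2 lands with bottom-row=0; cleared 0 line(s) (total 0); column heights now [5 5 3 2 0 0], max=5
Drop 4: S rot2 at col 1 lands with bottom-row=5; cleared 0 line(s) (total 0); column heights now [5 6 7 7 0 0], max=7

Answer: 0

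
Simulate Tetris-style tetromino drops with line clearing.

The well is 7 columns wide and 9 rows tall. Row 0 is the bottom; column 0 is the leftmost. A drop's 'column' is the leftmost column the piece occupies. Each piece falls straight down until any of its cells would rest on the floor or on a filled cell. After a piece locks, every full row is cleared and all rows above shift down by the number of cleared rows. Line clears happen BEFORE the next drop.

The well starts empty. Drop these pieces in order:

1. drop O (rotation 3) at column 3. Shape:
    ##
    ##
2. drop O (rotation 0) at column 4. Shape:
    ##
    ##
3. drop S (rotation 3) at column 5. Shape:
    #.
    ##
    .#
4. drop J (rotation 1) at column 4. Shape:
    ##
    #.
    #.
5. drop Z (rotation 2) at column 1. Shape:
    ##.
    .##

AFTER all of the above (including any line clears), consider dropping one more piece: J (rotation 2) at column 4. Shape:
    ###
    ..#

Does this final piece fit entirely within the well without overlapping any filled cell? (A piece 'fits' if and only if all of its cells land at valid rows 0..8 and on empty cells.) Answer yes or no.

Answer: yes

Derivation:
Drop 1: O rot3 at col 3 lands with bottom-row=0; cleared 0 line(s) (total 0); column heights now [0 0 0 2 2 0 0], max=2
Drop 2: O rot0 at col 4 lands with bottom-row=2; cleared 0 line(s) (total 0); column heights now [0 0 0 2 4 4 0], max=4
Drop 3: S rot3 at col 5 lands with bottom-row=3; cleared 0 line(s) (total 0); column heights now [0 0 0 2 4 6 5], max=6
Drop 4: J rot1 at col 4 lands with bottom-row=4; cleared 0 line(s) (total 0); column heights now [0 0 0 2 7 7 5], max=7
Drop 5: Z rot2 at col 1 lands with bottom-row=2; cleared 0 line(s) (total 0); column heights now [0 4 4 3 7 7 5], max=7
Test piece J rot2 at col 4 (width 3): heights before test = [0 4 4 3 7 7 5]; fits = True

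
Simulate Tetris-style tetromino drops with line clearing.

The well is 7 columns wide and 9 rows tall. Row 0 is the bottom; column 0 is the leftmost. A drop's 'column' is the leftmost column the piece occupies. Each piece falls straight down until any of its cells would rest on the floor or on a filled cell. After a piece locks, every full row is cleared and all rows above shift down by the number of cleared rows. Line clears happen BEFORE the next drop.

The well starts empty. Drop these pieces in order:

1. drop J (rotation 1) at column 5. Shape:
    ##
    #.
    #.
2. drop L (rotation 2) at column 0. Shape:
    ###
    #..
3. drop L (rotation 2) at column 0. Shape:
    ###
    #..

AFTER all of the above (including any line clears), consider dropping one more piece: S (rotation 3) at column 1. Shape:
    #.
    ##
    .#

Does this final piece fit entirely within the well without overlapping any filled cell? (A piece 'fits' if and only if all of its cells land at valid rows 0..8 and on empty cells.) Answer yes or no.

Answer: yes

Derivation:
Drop 1: J rot1 at col 5 lands with bottom-row=0; cleared 0 line(s) (total 0); column heights now [0 0 0 0 0 3 3], max=3
Drop 2: L rot2 at col 0 lands with bottom-row=0; cleared 0 line(s) (total 0); column heights now [2 2 2 0 0 3 3], max=3
Drop 3: L rot2 at col 0 lands with bottom-row=2; cleared 0 line(s) (total 0); column heights now [4 4 4 0 0 3 3], max=4
Test piece S rot3 at col 1 (width 2): heights before test = [4 4 4 0 0 3 3]; fits = True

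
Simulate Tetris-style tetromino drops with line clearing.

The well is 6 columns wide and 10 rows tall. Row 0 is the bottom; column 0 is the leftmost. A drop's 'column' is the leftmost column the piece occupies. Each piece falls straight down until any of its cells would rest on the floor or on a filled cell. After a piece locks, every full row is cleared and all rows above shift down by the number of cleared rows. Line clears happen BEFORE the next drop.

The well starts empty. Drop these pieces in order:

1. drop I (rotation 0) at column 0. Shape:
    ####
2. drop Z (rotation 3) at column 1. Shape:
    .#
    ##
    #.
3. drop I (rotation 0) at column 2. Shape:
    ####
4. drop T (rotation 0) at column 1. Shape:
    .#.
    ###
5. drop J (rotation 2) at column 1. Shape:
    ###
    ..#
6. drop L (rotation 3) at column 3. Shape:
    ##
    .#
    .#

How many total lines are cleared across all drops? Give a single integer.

Drop 1: I rot0 at col 0 lands with bottom-row=0; cleared 0 line(s) (total 0); column heights now [1 1 1 1 0 0], max=1
Drop 2: Z rot3 at col 1 lands with bottom-row=1; cleared 0 line(s) (total 0); column heights now [1 3 4 1 0 0], max=4
Drop 3: I rot0 at col 2 lands with bottom-row=4; cleared 0 line(s) (total 0); column heights now [1 3 5 5 5 5], max=5
Drop 4: T rot0 at col 1 lands with bottom-row=5; cleared 0 line(s) (total 0); column heights now [1 6 7 6 5 5], max=7
Drop 5: J rot2 at col 1 lands with bottom-row=6; cleared 0 line(s) (total 0); column heights now [1 8 8 8 5 5], max=8
Drop 6: L rot3 at col 3 lands with bottom-row=6; cleared 0 line(s) (total 0); column heights now [1 8 8 9 9 5], max=9

Answer: 0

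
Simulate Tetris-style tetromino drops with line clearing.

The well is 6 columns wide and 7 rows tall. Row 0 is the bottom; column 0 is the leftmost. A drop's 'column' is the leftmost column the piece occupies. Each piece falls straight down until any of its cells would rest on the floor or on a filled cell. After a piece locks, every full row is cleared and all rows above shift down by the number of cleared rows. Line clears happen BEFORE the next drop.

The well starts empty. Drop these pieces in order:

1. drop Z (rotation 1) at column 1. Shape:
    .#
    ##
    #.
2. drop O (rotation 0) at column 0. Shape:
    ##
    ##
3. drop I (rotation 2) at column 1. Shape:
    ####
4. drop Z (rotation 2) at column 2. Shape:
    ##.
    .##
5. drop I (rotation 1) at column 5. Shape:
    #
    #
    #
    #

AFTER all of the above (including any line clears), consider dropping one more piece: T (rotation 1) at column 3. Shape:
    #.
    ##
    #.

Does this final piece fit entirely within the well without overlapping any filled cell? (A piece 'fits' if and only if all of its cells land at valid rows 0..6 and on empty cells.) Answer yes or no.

Drop 1: Z rot1 at col 1 lands with bottom-row=0; cleared 0 line(s) (total 0); column heights now [0 2 3 0 0 0], max=3
Drop 2: O rot0 at col 0 lands with bottom-row=2; cleared 0 line(s) (total 0); column heights now [4 4 3 0 0 0], max=4
Drop 3: I rot2 at col 1 lands with bottom-row=4; cleared 0 line(s) (total 0); column heights now [4 5 5 5 5 0], max=5
Drop 4: Z rot2 at col 2 lands with bottom-row=5; cleared 0 line(s) (total 0); column heights now [4 5 7 7 6 0], max=7
Drop 5: I rot1 at col 5 lands with bottom-row=0; cleared 0 line(s) (total 0); column heights now [4 5 7 7 6 4], max=7
Test piece T rot1 at col 3 (width 2): heights before test = [4 5 7 7 6 4]; fits = False

Answer: no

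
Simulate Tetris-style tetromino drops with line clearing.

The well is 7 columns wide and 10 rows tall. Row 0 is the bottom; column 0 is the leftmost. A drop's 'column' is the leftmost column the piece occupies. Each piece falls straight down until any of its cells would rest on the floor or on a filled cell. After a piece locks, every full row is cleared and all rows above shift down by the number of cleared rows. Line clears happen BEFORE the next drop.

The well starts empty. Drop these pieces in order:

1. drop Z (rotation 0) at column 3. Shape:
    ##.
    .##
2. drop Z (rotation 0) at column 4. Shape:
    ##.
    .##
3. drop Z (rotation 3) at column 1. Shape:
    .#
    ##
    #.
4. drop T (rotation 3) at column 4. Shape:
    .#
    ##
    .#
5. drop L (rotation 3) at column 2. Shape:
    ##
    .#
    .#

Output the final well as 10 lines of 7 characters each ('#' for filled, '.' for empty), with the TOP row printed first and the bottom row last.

Answer: .......
.......
.......
.......
.....#.
..####.
...#.#.
..####.
.######
.#..##.

Derivation:
Drop 1: Z rot0 at col 3 lands with bottom-row=0; cleared 0 line(s) (total 0); column heights now [0 0 0 2 2 1 0], max=2
Drop 2: Z rot0 at col 4 lands with bottom-row=1; cleared 0 line(s) (total 0); column heights now [0 0 0 2 3 3 2], max=3
Drop 3: Z rot3 at col 1 lands with bottom-row=0; cleared 0 line(s) (total 0); column heights now [0 2 3 2 3 3 2], max=3
Drop 4: T rot3 at col 4 lands with bottom-row=3; cleared 0 line(s) (total 0); column heights now [0 2 3 2 5 6 2], max=6
Drop 5: L rot3 at col 2 lands with bottom-row=2; cleared 0 line(s) (total 0); column heights now [0 2 5 5 5 6 2], max=6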